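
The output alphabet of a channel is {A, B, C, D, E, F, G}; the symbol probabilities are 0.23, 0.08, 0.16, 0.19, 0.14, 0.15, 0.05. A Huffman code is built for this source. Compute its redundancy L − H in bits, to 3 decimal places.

Entropy H = −Σ p log₂ p ≈ 2.6812 bits.
Huffman merges: 1/20+2/25→13/100; 13/100+7/50→27/100; 3/20+4/25→31/100; 19/100+23/100→21/50; 27/100+31/100→29/50; 21/50+29/50→1. L = 271/100 ≈ 2.7100.
L − H = 2.7100 − 2.6812 = 0.029 bits.

0.029 bits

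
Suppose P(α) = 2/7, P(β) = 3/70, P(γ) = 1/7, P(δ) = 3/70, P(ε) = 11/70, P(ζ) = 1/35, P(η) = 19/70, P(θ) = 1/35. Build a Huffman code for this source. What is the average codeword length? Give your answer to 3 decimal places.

Repeatedly combine the two least-probable nodes; the expected code length is the sum of the merged weights.
merge 1/35 + 1/35 → 2/35
merge 3/70 + 3/70 → 3/35
merge 2/35 + 3/35 → 1/7
merge 1/7 + 1/7 → 2/7
merge 11/70 + 19/70 → 3/7
merge 2/7 + 2/7 → 4/7
merge 3/7 + 4/7 → 1
L = 2/35 + 3/35 + 1/7 + 2/7 + 3/7 + 4/7 + 1 = 18/7 ≈ 2.571 bits/symbol.

2.571 bits/symbol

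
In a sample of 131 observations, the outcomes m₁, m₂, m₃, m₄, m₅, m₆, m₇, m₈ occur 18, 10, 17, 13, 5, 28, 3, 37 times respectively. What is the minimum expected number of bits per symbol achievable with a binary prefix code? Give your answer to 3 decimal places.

Probabilities are the counts divided by 131.
Repeatedly combine the two least-probable nodes; the expected code length is the sum of the merged weights.
merge 3/131 + 5/131 → 8/131
merge 8/131 + 10/131 → 18/131
merge 13/131 + 17/131 → 30/131
merge 18/131 + 18/131 → 36/131
merge 28/131 + 30/131 → 58/131
merge 36/131 + 37/131 → 73/131
merge 58/131 + 73/131 → 1
L = 8/131 + 18/131 + 30/131 + 36/131 + 58/131 + 73/131 + 1 = 354/131 ≈ 2.702 bits/symbol.

2.702 bits/symbol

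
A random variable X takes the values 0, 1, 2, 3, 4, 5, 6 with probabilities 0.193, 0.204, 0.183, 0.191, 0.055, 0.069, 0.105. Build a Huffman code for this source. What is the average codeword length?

2.727 bits/symbol

Repeatedly combine the two least-probable nodes; the expected code length is the sum of the merged weights.
merge 11/200 + 69/1000 → 31/250
merge 21/200 + 31/250 → 229/1000
merge 183/1000 + 191/1000 → 187/500
merge 193/1000 + 51/250 → 397/1000
merge 229/1000 + 187/500 → 603/1000
merge 397/1000 + 603/1000 → 1
L = 31/250 + 229/1000 + 187/500 + 397/1000 + 603/1000 + 1 = 2727/1000 = 2.727 bits/symbol.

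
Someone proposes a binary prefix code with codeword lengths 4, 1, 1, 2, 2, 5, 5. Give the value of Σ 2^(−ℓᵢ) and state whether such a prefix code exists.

With common denominator 2^5 = 32: Σ 2^(−ℓᵢ) = 2/32 + 16/32 + 16/32 + 8/32 + 8/32 + 1/32 + 1/32 = 52/32 = 1.625.
Kraft's inequality requires Σ ≤ 1; here Σ = 1.625 > 1, so no such prefix code exists.

1.625; no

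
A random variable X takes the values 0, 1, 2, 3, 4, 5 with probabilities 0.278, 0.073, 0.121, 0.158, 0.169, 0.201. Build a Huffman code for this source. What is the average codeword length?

Repeatedly combine the two least-probable nodes; the expected code length is the sum of the merged weights.
merge 73/1000 + 121/1000 → 97/500
merge 79/500 + 169/1000 → 327/1000
merge 97/500 + 201/1000 → 79/200
merge 139/500 + 327/1000 → 121/200
merge 79/200 + 121/200 → 1
L = 97/500 + 327/1000 + 79/200 + 121/200 + 1 = 2521/1000 = 2.521 bits/symbol.

2.521 bits/symbol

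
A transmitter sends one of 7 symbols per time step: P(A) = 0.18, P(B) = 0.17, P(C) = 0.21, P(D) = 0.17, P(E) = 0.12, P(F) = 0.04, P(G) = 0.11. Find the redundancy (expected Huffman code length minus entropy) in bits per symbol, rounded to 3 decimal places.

0.070 bits

Entropy H = −Σ p log₂ p ≈ 2.6904 bits.
Huffman merges: 1/25+11/100→3/20; 3/25+3/20→27/100; 17/100+17/100→17/50; 9/50+21/100→39/100; 27/100+17/50→61/100; 39/100+61/100→1. L = 69/25 ≈ 2.7600.
L − H = 2.7600 − 2.6904 = 0.070 bits.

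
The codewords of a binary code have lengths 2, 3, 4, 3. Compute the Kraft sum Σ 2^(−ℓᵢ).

0.5625

With common denominator 2^4 = 16: Σ 2^(−ℓᵢ) = 4/16 + 2/16 + 1/16 + 2/16 = 9/16 = 0.5625.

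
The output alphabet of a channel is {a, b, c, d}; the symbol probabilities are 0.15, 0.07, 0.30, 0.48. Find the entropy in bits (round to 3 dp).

1.708 bits

H = −Σ pᵢ log₂ pᵢ.
−0.15·log₂(0.15) = 0.4105
−0.07·log₂(0.07) = 0.2686
−0.30·log₂(0.30) = 0.5211
−0.48·log₂(0.48) = 0.5083
Sum ≈ 1.7085 → 1.708 bits.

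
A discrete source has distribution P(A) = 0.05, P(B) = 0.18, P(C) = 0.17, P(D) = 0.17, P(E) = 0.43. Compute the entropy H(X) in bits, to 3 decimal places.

2.054 bits

H = −Σ pᵢ log₂ pᵢ.
−0.05·log₂(0.05) = 0.2161
−0.18·log₂(0.18) = 0.4453
−0.17·log₂(0.17) = 0.4346
−0.17·log₂(0.17) = 0.4346
−0.43·log₂(0.43) = 0.5236
Sum ≈ 2.0541 → 2.054 bits.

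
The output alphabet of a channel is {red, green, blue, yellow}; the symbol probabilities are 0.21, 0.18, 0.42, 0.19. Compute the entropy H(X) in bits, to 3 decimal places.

H = −Σ pᵢ log₂ pᵢ.
−0.21·log₂(0.21) = 0.4728
−0.18·log₂(0.18) = 0.4453
−0.42·log₂(0.42) = 0.5256
−0.19·log₂(0.19) = 0.4552
Sum ≈ 1.8990 → 1.899 bits.

1.899 bits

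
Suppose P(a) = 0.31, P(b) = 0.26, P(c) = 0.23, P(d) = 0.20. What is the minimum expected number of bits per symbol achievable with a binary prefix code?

2 bits/symbol

Repeatedly combine the two least-probable nodes; the expected code length is the sum of the merged weights.
merge 1/5 + 23/100 → 43/100
merge 13/50 + 31/100 → 57/100
merge 43/100 + 57/100 → 1
L = 43/100 + 57/100 + 1 = 2 bits/symbol.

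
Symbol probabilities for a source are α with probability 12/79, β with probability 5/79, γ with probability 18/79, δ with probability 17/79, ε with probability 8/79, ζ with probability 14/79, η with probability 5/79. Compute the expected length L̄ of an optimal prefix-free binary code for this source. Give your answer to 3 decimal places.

Repeatedly combine the two least-probable nodes; the expected code length is the sum of the merged weights.
merge 5/79 + 5/79 → 10/79
merge 8/79 + 10/79 → 18/79
merge 12/79 + 14/79 → 26/79
merge 17/79 + 18/79 → 35/79
merge 18/79 + 26/79 → 44/79
merge 35/79 + 44/79 → 1
L = 10/79 + 18/79 + 26/79 + 35/79 + 44/79 + 1 = 212/79 ≈ 2.684 bits/symbol.

2.684 bits/symbol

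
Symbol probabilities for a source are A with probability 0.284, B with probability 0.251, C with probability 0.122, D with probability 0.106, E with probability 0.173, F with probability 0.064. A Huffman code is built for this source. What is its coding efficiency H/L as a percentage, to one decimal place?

Entropy H = −Σ p log₂ p ≈ 2.4215 bits.
Huffman merges: 8/125+53/500→17/100; 61/500+17/100→73/250; 173/1000+251/1000→53/125; 71/250+73/250→72/125; 53/125+72/125→1. L = 1231/500 ≈ 2.4620.
Efficiency = H/L = 2.4215/2.4620 = 98.4%.

98.4%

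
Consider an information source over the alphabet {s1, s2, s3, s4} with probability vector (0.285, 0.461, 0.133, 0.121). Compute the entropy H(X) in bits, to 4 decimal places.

1.7869 bits

H = −Σ pᵢ log₂ pᵢ.
−0.285·log₂(0.285) = 0.5161
−0.461·log₂(0.461) = 0.5150
−0.133·log₂(0.133) = 0.3871
−0.121·log₂(0.121) = 0.3687
Sum ≈ 1.7869 → 1.7869 bits.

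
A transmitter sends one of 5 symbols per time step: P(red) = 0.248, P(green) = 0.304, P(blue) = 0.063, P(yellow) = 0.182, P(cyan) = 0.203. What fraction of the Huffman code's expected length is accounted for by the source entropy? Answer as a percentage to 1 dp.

97.4%

Entropy H = −Σ p log₂ p ≈ 2.1867 bits.
Huffman merges: 63/1000+91/500→49/200; 203/1000+49/200→56/125; 31/125+38/125→69/125; 56/125+69/125→1. L = 449/200 ≈ 2.2450.
Efficiency = H/L = 2.1867/2.2450 = 97.4%.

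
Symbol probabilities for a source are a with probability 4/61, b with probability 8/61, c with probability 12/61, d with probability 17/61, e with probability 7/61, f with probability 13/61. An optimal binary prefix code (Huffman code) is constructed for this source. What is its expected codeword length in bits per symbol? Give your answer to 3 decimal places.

Repeatedly combine the two least-probable nodes; the expected code length is the sum of the merged weights.
merge 4/61 + 7/61 → 11/61
merge 8/61 + 11/61 → 19/61
merge 12/61 + 13/61 → 25/61
merge 17/61 + 19/61 → 36/61
merge 25/61 + 36/61 → 1
L = 11/61 + 19/61 + 25/61 + 36/61 + 1 = 152/61 ≈ 2.492 bits/symbol.

2.492 bits/symbol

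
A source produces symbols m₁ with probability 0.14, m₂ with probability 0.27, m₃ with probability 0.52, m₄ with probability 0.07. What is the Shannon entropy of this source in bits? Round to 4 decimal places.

1.6663 bits

H = −Σ pᵢ log₂ pᵢ.
−0.14·log₂(0.14) = 0.3971
−0.27·log₂(0.27) = 0.5100
−0.52·log₂(0.52) = 0.4906
−0.07·log₂(0.07) = 0.2686
Sum ≈ 1.6663 → 1.6663 bits.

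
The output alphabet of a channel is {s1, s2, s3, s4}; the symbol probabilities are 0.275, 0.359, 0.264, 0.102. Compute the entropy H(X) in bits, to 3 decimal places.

1.886 bits

H = −Σ pᵢ log₂ pᵢ.
−0.275·log₂(0.275) = 0.5122
−0.359·log₂(0.359) = 0.5306
−0.264·log₂(0.264) = 0.5072
−0.102·log₂(0.102) = 0.3359
Sum ≈ 1.8859 → 1.886 bits.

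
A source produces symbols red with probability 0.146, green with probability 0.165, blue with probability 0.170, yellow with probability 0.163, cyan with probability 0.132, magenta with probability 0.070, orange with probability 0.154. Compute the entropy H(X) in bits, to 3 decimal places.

H = −Σ pᵢ log₂ pᵢ.
−0.146·log₂(0.146) = 0.4053
−0.165·log₂(0.165) = 0.4289
−0.170·log₂(0.170) = 0.4346
−0.163·log₂(0.163) = 0.4266
−0.132·log₂(0.132) = 0.3856
−0.070·log₂(0.070) = 0.2686
−0.154·log₂(0.154) = 0.4156
Sum ≈ 2.7652 → 2.765 bits.

2.765 bits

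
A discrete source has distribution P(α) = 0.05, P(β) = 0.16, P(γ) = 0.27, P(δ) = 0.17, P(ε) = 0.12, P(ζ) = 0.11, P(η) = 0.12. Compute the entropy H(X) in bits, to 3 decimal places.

H = −Σ pᵢ log₂ pᵢ.
−0.05·log₂(0.05) = 0.2161
−0.16·log₂(0.16) = 0.4230
−0.27·log₂(0.27) = 0.5100
−0.17·log₂(0.17) = 0.4346
−0.12·log₂(0.12) = 0.3671
−0.11·log₂(0.11) = 0.3503
−0.12·log₂(0.12) = 0.3671
Sum ≈ 2.6681 → 2.668 bits.

2.668 bits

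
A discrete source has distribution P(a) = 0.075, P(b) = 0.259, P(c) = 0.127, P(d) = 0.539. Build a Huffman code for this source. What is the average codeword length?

Repeatedly combine the two least-probable nodes; the expected code length is the sum of the merged weights.
merge 3/40 + 127/1000 → 101/500
merge 101/500 + 259/1000 → 461/1000
merge 461/1000 + 539/1000 → 1
L = 101/500 + 461/1000 + 1 = 1663/1000 = 1.663 bits/symbol.

1.663 bits/symbol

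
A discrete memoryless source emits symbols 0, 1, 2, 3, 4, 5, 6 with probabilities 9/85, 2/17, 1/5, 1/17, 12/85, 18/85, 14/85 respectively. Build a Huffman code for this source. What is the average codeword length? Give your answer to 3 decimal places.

Repeatedly combine the two least-probable nodes; the expected code length is the sum of the merged weights.
merge 1/17 + 9/85 → 14/85
merge 2/17 + 12/85 → 22/85
merge 14/85 + 14/85 → 28/85
merge 1/5 + 18/85 → 7/17
merge 22/85 + 28/85 → 10/17
merge 7/17 + 10/17 → 1
L = 14/85 + 22/85 + 28/85 + 7/17 + 10/17 + 1 = 234/85 ≈ 2.753 bits/symbol.

2.753 bits/symbol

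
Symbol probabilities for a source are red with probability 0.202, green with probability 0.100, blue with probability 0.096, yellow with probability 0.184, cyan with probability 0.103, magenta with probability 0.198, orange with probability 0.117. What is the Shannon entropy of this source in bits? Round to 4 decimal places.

H = −Σ pᵢ log₂ pᵢ.
−0.202·log₂(0.202) = 0.4661
−0.100·log₂(0.100) = 0.3322
−0.096·log₂(0.096) = 0.3246
−0.184·log₂(0.184) = 0.4494
−0.103·log₂(0.103) = 0.3378
−0.198·log₂(0.198) = 0.4626
−0.117·log₂(0.117) = 0.3622
Sum ≈ 2.7348 → 2.7348 bits.

2.7348 bits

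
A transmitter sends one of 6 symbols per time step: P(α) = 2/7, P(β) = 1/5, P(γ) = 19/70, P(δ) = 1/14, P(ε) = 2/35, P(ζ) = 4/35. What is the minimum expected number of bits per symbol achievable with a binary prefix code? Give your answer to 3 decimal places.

2.371 bits/symbol

Repeatedly combine the two least-probable nodes; the expected code length is the sum of the merged weights.
merge 2/35 + 1/14 → 9/70
merge 4/35 + 9/70 → 17/70
merge 1/5 + 17/70 → 31/70
merge 19/70 + 2/7 → 39/70
merge 31/70 + 39/70 → 1
L = 9/70 + 17/70 + 31/70 + 39/70 + 1 = 83/35 ≈ 2.371 bits/symbol.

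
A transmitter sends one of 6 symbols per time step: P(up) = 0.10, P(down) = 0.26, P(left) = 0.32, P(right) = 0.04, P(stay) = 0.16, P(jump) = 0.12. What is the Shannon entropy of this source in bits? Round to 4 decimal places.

2.3394 bits

H = −Σ pᵢ log₂ pᵢ.
−0.10·log₂(0.10) = 0.3322
−0.26·log₂(0.26) = 0.5053
−0.32·log₂(0.32) = 0.5260
−0.04·log₂(0.04) = 0.1858
−0.16·log₂(0.16) = 0.4230
−0.12·log₂(0.12) = 0.3671
Sum ≈ 2.3394 → 2.3394 bits.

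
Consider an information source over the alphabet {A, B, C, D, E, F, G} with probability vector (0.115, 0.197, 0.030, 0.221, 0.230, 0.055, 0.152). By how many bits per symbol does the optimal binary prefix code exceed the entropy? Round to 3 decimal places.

0.049 bits

Entropy H = −Σ p log₂ p ≈ 2.5846 bits.
Huffman merges: 3/100+11/200→17/200; 17/200+23/200→1/5; 19/125+197/1000→349/1000; 1/5+221/1000→421/1000; 23/100+349/1000→579/1000; 421/1000+579/1000→1. L = 1317/500 ≈ 2.6340.
L − H = 2.6340 − 2.5846 = 0.049 bits.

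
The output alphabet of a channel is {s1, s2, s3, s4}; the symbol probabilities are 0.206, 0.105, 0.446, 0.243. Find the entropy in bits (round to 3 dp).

H = −Σ pᵢ log₂ pᵢ.
−0.206·log₂(0.206) = 0.4695
−0.105·log₂(0.105) = 0.3414
−0.446·log₂(0.446) = 0.5195
−0.243·log₂(0.243) = 0.4960
Sum ≈ 1.8264 → 1.826 bits.

1.826 bits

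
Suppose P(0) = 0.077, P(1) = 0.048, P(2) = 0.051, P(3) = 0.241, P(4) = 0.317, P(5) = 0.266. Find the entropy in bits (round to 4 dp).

2.2424 bits

H = −Σ pᵢ log₂ pᵢ.
−0.077·log₂(0.077) = 0.2848
−0.048·log₂(0.048) = 0.2103
−0.051·log₂(0.051) = 0.2190
−0.241·log₂(0.241) = 0.4947
−0.317·log₂(0.317) = 0.5254
−0.266·log₂(0.266) = 0.5082
Sum ≈ 2.2424 → 2.2424 bits.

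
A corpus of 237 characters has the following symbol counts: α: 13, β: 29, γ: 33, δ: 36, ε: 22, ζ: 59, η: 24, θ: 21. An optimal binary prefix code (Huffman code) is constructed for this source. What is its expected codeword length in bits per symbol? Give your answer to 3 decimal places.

Probabilities are the counts divided by 237.
Repeatedly combine the two least-probable nodes; the expected code length is the sum of the merged weights.
merge 13/237 + 7/79 → 34/237
merge 22/237 + 8/79 → 46/237
merge 29/237 + 11/79 → 62/237
merge 34/237 + 12/79 → 70/237
merge 46/237 + 59/237 → 35/79
merge 62/237 + 70/237 → 44/79
merge 35/79 + 44/79 → 1
L = 34/237 + 46/237 + 62/237 + 70/237 + 35/79 + 44/79 + 1 = 686/237 ≈ 2.895 bits/symbol.

2.895 bits/symbol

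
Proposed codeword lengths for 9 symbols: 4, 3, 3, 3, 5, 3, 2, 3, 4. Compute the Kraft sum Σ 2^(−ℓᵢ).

1.03125

With common denominator 2^5 = 32: Σ 2^(−ℓᵢ) = 2/32 + 4/32 + 4/32 + 4/32 + 1/32 + 4/32 + 8/32 + 4/32 + 2/32 = 33/32 = 1.03125.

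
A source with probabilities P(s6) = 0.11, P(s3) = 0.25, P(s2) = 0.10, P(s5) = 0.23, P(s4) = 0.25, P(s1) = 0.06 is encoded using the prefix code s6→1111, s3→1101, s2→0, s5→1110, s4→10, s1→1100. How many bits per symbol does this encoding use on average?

3.2 bits/symbol

L̄ = Σ pᵢ·ℓᵢ = 0.11·4 + 0.25·4 + 0.10·1 + 0.23·4 + 0.25·2 + 0.06·4 = 3.2 bits/symbol.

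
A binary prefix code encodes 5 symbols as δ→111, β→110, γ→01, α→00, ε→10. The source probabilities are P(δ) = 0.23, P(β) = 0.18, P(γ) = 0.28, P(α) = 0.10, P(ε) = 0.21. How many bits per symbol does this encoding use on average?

L̄ = Σ pᵢ·ℓᵢ = 0.23·3 + 0.18·3 + 0.28·2 + 0.10·2 + 0.21·2 = 2.41 bits/symbol.

2.41 bits/symbol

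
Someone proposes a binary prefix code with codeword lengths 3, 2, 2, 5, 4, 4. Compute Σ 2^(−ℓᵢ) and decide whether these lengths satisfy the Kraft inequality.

With common denominator 2^5 = 32: Σ 2^(−ℓᵢ) = 4/32 + 8/32 + 8/32 + 1/32 + 2/32 + 2/32 = 25/32 = 0.78125.
Kraft's inequality requires Σ ≤ 1; here Σ = 0.78125 ≤ 1, so such a prefix code exists.

0.78125; yes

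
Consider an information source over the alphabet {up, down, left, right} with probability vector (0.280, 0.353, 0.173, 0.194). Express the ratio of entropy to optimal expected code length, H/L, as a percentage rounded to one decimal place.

Entropy H = −Σ p log₂ p ≈ 1.9414 bits.
Huffman merges: 173/1000+97/500→367/1000; 7/25+353/1000→633/1000; 367/1000+633/1000→1. L = 2 ≈ 2.0000.
Efficiency = H/L = 1.9414/2.0000 = 97.1%.

97.1%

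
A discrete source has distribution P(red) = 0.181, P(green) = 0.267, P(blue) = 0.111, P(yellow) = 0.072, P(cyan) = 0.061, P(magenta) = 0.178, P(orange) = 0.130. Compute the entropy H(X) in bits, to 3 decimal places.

2.652 bits

H = −Σ pᵢ log₂ pᵢ.
−0.181·log₂(0.181) = 0.4463
−0.267·log₂(0.267) = 0.5087
−0.111·log₂(0.111) = 0.3520
−0.072·log₂(0.072) = 0.2733
−0.061·log₂(0.061) = 0.2461
−0.178·log₂(0.178) = 0.4432
−0.130·log₂(0.130) = 0.3826
Sum ≈ 2.6523 → 2.652 bits.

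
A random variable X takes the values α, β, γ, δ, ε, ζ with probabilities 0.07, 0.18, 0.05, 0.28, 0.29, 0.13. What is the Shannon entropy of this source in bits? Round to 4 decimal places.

H = −Σ pᵢ log₂ pᵢ.
−0.07·log₂(0.07) = 0.2686
−0.18·log₂(0.18) = 0.4453
−0.05·log₂(0.05) = 0.2161
−0.28·log₂(0.28) = 0.5142
−0.29·log₂(0.29) = 0.5179
−0.13·log₂(0.13) = 0.3826
Sum ≈ 2.3447 → 2.3447 bits.

2.3447 bits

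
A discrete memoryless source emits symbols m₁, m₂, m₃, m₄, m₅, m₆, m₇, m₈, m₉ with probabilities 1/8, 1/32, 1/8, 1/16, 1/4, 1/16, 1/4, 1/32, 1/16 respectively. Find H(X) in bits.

2.8125 bits

Each probability is a power of 1/2, so log₂(1/p) is an integer.
H = Σ p·log₂(1/p) = 1/8·3 + 1/32·5 + 1/8·3 + 1/16·4 + 1/4·2 + 1/16·4 + 1/4·2 + 1/32·5 + 1/16·4 = 2.8125 bits.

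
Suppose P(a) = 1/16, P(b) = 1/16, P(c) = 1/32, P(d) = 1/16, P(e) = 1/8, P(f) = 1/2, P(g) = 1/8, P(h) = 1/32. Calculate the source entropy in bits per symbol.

Each probability is a power of 1/2, so log₂(1/p) is an integer.
H = Σ p·log₂(1/p) = 1/16·4 + 1/16·4 + 1/32·5 + 1/16·4 + 1/8·3 + 1/2·1 + 1/8·3 + 1/32·5 = 2.3125 bits.

2.3125 bits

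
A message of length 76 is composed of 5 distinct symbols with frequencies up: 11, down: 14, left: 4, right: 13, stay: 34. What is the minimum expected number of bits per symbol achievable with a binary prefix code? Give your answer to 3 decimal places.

2.105 bits/symbol

Probabilities are the counts divided by 76.
Repeatedly combine the two least-probable nodes; the expected code length is the sum of the merged weights.
merge 1/19 + 11/76 → 15/76
merge 13/76 + 7/38 → 27/76
merge 15/76 + 27/76 → 21/38
merge 17/38 + 21/38 → 1
L = 15/76 + 27/76 + 21/38 + 1 = 40/19 ≈ 2.105 bits/symbol.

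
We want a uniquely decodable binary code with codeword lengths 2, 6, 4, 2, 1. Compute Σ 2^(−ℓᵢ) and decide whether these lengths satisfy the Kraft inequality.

With common denominator 2^6 = 64: Σ 2^(−ℓᵢ) = 16/64 + 1/64 + 4/64 + 16/64 + 32/64 = 69/64 = 1.078125.
Kraft's inequality requires Σ ≤ 1; here Σ = 1.078125 > 1, so no such prefix code exists.

1.078125; no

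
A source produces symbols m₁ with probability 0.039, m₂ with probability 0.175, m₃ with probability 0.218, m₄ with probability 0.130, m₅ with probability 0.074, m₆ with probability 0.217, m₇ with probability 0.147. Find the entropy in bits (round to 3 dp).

2.647 bits

H = −Σ pᵢ log₂ pᵢ.
−0.039·log₂(0.039) = 0.1825
−0.175·log₂(0.175) = 0.4401
−0.218·log₂(0.218) = 0.4791
−0.130·log₂(0.130) = 0.3826
−0.074·log₂(0.074) = 0.2780
−0.217·log₂(0.217) = 0.4783
−0.147·log₂(0.147) = 0.4066
Sum ≈ 2.6472 → 2.647 bits.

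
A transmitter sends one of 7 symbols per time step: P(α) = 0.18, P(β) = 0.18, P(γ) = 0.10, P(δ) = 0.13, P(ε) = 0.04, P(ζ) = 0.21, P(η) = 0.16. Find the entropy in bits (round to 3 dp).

H = −Σ pᵢ log₂ pᵢ.
−0.18·log₂(0.18) = 0.4453
−0.18·log₂(0.18) = 0.4453
−0.10·log₂(0.10) = 0.3322
−0.13·log₂(0.13) = 0.3826
−0.04·log₂(0.04) = 0.1858
−0.21·log₂(0.21) = 0.4728
−0.16·log₂(0.16) = 0.4230
Sum ≈ 2.6870 → 2.687 bits.

2.687 bits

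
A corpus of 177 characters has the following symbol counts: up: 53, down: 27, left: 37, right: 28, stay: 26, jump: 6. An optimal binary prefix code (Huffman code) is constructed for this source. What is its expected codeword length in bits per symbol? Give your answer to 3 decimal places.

2.492 bits/symbol

Probabilities are the counts divided by 177.
Repeatedly combine the two least-probable nodes; the expected code length is the sum of the merged weights.
merge 2/59 + 26/177 → 32/177
merge 9/59 + 28/177 → 55/177
merge 32/177 + 37/177 → 23/59
merge 53/177 + 55/177 → 36/59
merge 23/59 + 36/59 → 1
L = 32/177 + 55/177 + 23/59 + 36/59 + 1 = 147/59 ≈ 2.492 bits/symbol.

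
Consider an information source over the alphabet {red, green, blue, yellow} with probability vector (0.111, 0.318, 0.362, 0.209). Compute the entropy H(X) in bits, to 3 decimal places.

H = −Σ pᵢ log₂ pᵢ.
−0.111·log₂(0.111) = 0.3520
−0.318·log₂(0.318) = 0.5256
−0.362·log₂(0.362) = 0.5307
−0.209·log₂(0.209) = 0.4720
Sum ≈ 1.8803 → 1.880 bits.

1.880 bits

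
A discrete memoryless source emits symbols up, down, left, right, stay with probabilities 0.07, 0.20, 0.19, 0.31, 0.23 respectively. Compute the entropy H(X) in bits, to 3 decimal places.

H = −Σ pᵢ log₂ pᵢ.
−0.07·log₂(0.07) = 0.2686
−0.20·log₂(0.20) = 0.4644
−0.19·log₂(0.19) = 0.4552
−0.31·log₂(0.31) = 0.5238
−0.23·log₂(0.23) = 0.4877
Sum ≈ 2.1996 → 2.200 bits.

2.200 bits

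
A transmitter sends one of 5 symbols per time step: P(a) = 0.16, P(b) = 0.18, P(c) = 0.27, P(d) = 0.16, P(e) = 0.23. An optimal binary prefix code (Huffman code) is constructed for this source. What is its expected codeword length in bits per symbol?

Repeatedly combine the two least-probable nodes; the expected code length is the sum of the merged weights.
merge 4/25 + 4/25 → 8/25
merge 9/50 + 23/100 → 41/100
merge 27/100 + 8/25 → 59/100
merge 41/100 + 59/100 → 1
L = 8/25 + 41/100 + 59/100 + 1 = 58/25 = 2.32 bits/symbol.

2.32 bits/symbol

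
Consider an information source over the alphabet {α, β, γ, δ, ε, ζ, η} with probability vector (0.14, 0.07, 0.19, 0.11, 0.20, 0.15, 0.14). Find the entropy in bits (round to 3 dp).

H = −Σ pᵢ log₂ pᵢ.
−0.14·log₂(0.14) = 0.3971
−0.07·log₂(0.07) = 0.2686
−0.19·log₂(0.19) = 0.4552
−0.11·log₂(0.11) = 0.3503
−0.20·log₂(0.20) = 0.4644
−0.15·log₂(0.15) = 0.4105
−0.14·log₂(0.14) = 0.3971
Sum ≈ 2.7432 → 2.743 bits.

2.743 bits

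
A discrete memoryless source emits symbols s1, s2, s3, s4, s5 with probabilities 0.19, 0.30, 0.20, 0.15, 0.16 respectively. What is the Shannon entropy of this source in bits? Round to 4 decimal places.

H = −Σ pᵢ log₂ pᵢ.
−0.19·log₂(0.19) = 0.4552
−0.30·log₂(0.30) = 0.5211
−0.20·log₂(0.20) = 0.4644
−0.15·log₂(0.15) = 0.4105
−0.16·log₂(0.16) = 0.4230
Sum ≈ 2.2743 → 2.2743 bits.

2.2743 bits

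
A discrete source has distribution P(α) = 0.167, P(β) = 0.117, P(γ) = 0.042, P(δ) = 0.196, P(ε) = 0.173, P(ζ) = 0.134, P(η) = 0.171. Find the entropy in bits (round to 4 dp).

H = −Σ pᵢ log₂ pᵢ.
−0.167·log₂(0.167) = 0.4312
−0.117·log₂(0.117) = 0.3622
−0.042·log₂(0.042) = 0.1921
−0.196·log₂(0.196) = 0.4608
−0.173·log₂(0.173) = 0.4379
−0.134·log₂(0.134) = 0.3886
−0.171·log₂(0.171) = 0.4357
Sum ≈ 2.7084 → 2.7084 bits.

2.7084 bits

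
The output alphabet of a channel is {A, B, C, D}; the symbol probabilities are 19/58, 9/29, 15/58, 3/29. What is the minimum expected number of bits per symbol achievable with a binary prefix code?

2 bits/symbol

Repeatedly combine the two least-probable nodes; the expected code length is the sum of the merged weights.
merge 3/29 + 15/58 → 21/58
merge 9/29 + 19/58 → 37/58
merge 21/58 + 37/58 → 1
L = 21/58 + 37/58 + 1 = 2 bits/symbol.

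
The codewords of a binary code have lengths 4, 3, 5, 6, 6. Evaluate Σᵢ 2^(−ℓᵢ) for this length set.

0.25

With common denominator 2^6 = 64: Σ 2^(−ℓᵢ) = 4/64 + 8/64 + 2/64 + 1/64 + 1/64 = 16/64 = 0.25.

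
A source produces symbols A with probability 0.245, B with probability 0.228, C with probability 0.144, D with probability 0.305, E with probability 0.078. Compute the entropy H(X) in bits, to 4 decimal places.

H = −Σ pᵢ log₂ pᵢ.
−0.245·log₂(0.245) = 0.4971
−0.228·log₂(0.228) = 0.4863
−0.144·log₂(0.144) = 0.4026
−0.305·log₂(0.305) = 0.5225
−0.078·log₂(0.078) = 0.2871
Sum ≈ 2.1956 → 2.1956 bits.

2.1956 bits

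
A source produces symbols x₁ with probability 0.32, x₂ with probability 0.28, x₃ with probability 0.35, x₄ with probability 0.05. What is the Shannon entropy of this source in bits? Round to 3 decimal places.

H = −Σ pᵢ log₂ pᵢ.
−0.32·log₂(0.32) = 0.5260
−0.28·log₂(0.28) = 0.5142
−0.35·log₂(0.35) = 0.5301
−0.05·log₂(0.05) = 0.2161
Sum ≈ 1.7865 → 1.786 bits.

1.786 bits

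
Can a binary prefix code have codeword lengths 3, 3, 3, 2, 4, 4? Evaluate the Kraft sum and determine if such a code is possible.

0.75; yes

With common denominator 2^4 = 16: Σ 2^(−ℓᵢ) = 2/16 + 2/16 + 2/16 + 4/16 + 1/16 + 1/16 = 12/16 = 0.75.
Kraft's inequality requires Σ ≤ 1; here Σ = 0.75 ≤ 1, so such a prefix code exists.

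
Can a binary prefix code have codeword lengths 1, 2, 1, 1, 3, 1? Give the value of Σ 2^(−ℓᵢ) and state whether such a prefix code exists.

With common denominator 2^3 = 8: Σ 2^(−ℓᵢ) = 4/8 + 2/8 + 4/8 + 4/8 + 1/8 + 4/8 = 19/8 = 2.375.
Kraft's inequality requires Σ ≤ 1; here Σ = 2.375 > 1, so no such prefix code exists.

2.375; no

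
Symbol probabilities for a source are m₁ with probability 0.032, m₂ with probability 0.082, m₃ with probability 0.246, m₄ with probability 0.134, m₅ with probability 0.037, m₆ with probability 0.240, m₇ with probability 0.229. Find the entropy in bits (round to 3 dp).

2.498 bits

H = −Σ pᵢ log₂ pᵢ.
−0.032·log₂(0.032) = 0.1589
−0.082·log₂(0.082) = 0.2959
−0.246·log₂(0.246) = 0.4977
−0.134·log₂(0.134) = 0.3886
−0.037·log₂(0.037) = 0.1760
−0.240·log₂(0.240) = 0.4941
−0.229·log₂(0.229) = 0.4870
Sum ≈ 2.4982 → 2.498 bits.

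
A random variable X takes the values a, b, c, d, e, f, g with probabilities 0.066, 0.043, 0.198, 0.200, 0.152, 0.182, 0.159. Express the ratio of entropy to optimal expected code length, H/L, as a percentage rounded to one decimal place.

Entropy H = −Σ p log₂ p ≈ 2.6633 bits.
Huffman merges: 43/1000+33/500→109/1000; 109/1000+19/125→261/1000; 159/1000+91/500→341/1000; 99/500+1/5→199/500; 261/1000+341/1000→301/500; 199/500+301/500→1. L = 2711/1000 ≈ 2.7110.
Efficiency = H/L = 2.6633/2.7110 = 98.2%.

98.2%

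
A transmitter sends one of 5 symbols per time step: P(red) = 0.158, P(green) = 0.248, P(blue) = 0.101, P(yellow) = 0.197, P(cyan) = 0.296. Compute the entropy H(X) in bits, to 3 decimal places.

H = −Σ pᵢ log₂ pᵢ.
−0.158·log₂(0.158) = 0.4206
−0.248·log₂(0.248) = 0.4989
−0.101·log₂(0.101) = 0.3341
−0.197·log₂(0.197) = 0.4617
−0.296·log₂(0.296) = 0.5199
Sum ≈ 2.2351 → 2.235 bits.

2.235 bits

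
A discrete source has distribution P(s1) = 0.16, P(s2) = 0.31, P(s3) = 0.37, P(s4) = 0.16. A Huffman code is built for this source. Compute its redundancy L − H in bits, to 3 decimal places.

0.049 bits

Entropy H = −Σ p log₂ p ≈ 1.9006 bits.
Huffman merges: 4/25+4/25→8/25; 31/100+8/25→63/100; 37/100+63/100→1. L = 39/20 ≈ 1.9500.
L − H = 1.9500 − 1.9006 = 0.049 bits.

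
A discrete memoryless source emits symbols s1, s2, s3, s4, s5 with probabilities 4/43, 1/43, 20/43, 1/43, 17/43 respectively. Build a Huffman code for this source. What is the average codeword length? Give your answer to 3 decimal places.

Repeatedly combine the two least-probable nodes; the expected code length is the sum of the merged weights.
merge 1/43 + 1/43 → 2/43
merge 2/43 + 4/43 → 6/43
merge 6/43 + 17/43 → 23/43
merge 20/43 + 23/43 → 1
L = 2/43 + 6/43 + 23/43 + 1 = 74/43 ≈ 1.721 bits/symbol.

1.721 bits/symbol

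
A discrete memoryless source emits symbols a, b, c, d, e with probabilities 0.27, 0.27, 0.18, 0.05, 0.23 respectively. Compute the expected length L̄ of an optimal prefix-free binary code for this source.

2.23 bits/symbol

Repeatedly combine the two least-probable nodes; the expected code length is the sum of the merged weights.
merge 1/20 + 9/50 → 23/100
merge 23/100 + 23/100 → 23/50
merge 27/100 + 27/100 → 27/50
merge 23/50 + 27/50 → 1
L = 23/100 + 23/50 + 27/50 + 1 = 223/100 = 2.23 bits/symbol.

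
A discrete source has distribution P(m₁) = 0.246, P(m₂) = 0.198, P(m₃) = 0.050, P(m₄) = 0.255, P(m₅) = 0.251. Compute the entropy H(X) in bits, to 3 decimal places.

H = −Σ pᵢ log₂ pᵢ.
−0.246·log₂(0.246) = 0.4977
−0.198·log₂(0.198) = 0.4626
−0.050·log₂(0.050) = 0.2161
−0.255·log₂(0.255) = 0.5027
−0.251·log₂(0.251) = 0.5006
Sum ≈ 2.1797 → 2.180 bits.

2.180 bits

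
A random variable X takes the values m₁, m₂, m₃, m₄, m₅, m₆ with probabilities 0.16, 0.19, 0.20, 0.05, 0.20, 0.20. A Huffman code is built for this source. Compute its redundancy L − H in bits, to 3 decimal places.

0.113 bits

Entropy H = −Σ p log₂ p ≈ 2.4875 bits.
Huffman merges: 1/20+4/25→21/100; 19/100+1/5→39/100; 1/5+1/5→2/5; 21/100+39/100→3/5; 2/5+3/5→1. L = 13/5 ≈ 2.6000.
L − H = 2.6000 − 2.4875 = 0.113 bits.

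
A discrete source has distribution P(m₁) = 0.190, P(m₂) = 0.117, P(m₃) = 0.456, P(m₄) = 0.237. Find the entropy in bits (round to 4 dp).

H = −Σ pᵢ log₂ pᵢ.
−0.190·log₂(0.190) = 0.4552
−0.117·log₂(0.117) = 0.3622
−0.456·log₂(0.456) = 0.5166
−0.237·log₂(0.237) = 0.4923
Sum ≈ 1.8262 → 1.8262 bits.

1.8262 bits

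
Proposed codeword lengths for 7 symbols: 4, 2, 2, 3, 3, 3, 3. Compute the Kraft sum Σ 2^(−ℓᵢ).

1.0625

With common denominator 2^4 = 16: Σ 2^(−ℓᵢ) = 1/16 + 4/16 + 4/16 + 2/16 + 2/16 + 2/16 + 2/16 = 17/16 = 1.0625.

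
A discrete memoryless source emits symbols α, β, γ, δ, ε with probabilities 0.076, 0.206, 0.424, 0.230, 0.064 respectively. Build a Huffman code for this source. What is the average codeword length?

Repeatedly combine the two least-probable nodes; the expected code length is the sum of the merged weights.
merge 8/125 + 19/250 → 7/50
merge 7/50 + 103/500 → 173/500
merge 23/100 + 173/500 → 72/125
merge 53/125 + 72/125 → 1
L = 7/50 + 173/500 + 72/125 + 1 = 1031/500 = 2.062 bits/symbol.

2.062 bits/symbol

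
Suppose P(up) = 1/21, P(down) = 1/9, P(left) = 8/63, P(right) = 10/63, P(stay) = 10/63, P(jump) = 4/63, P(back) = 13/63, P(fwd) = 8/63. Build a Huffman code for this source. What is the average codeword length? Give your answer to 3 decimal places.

2.905 bits/symbol

Repeatedly combine the two least-probable nodes; the expected code length is the sum of the merged weights.
merge 1/21 + 4/63 → 1/9
merge 1/9 + 1/9 → 2/9
merge 8/63 + 8/63 → 16/63
merge 10/63 + 10/63 → 20/63
merge 13/63 + 2/9 → 3/7
merge 16/63 + 20/63 → 4/7
merge 3/7 + 4/7 → 1
L = 1/9 + 2/9 + 16/63 + 20/63 + 3/7 + 4/7 + 1 = 61/21 ≈ 2.905 bits/symbol.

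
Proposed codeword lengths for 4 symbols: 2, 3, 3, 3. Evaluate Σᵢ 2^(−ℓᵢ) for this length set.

With common denominator 2^3 = 8: Σ 2^(−ℓᵢ) = 2/8 + 1/8 + 1/8 + 1/8 = 5/8 = 0.625.

0.625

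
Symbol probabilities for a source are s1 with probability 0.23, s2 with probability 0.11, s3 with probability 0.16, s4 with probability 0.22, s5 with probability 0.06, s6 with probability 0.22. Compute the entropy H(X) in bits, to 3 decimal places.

H = −Σ pᵢ log₂ pᵢ.
−0.23·log₂(0.23) = 0.4877
−0.11·log₂(0.11) = 0.3503
−0.16·log₂(0.16) = 0.4230
−0.22·log₂(0.22) = 0.4806
−0.06·log₂(0.06) = 0.2435
−0.22·log₂(0.22) = 0.4806
Sum ≈ 2.4657 → 2.466 bits.

2.466 bits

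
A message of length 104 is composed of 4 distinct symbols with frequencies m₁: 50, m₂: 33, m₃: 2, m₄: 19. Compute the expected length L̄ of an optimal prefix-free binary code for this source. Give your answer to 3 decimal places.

1.721 bits/symbol

Probabilities are the counts divided by 104.
Repeatedly combine the two least-probable nodes; the expected code length is the sum of the merged weights.
merge 1/52 + 19/104 → 21/104
merge 21/104 + 33/104 → 27/52
merge 25/52 + 27/52 → 1
L = 21/104 + 27/52 + 1 = 179/104 ≈ 1.721 bits/symbol.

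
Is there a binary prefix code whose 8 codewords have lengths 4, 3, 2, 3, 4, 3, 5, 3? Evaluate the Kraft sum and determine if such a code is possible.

With common denominator 2^5 = 32: Σ 2^(−ℓᵢ) = 2/32 + 4/32 + 8/32 + 4/32 + 2/32 + 4/32 + 1/32 + 4/32 = 29/32 = 0.90625.
Kraft's inequality requires Σ ≤ 1; here Σ = 0.90625 ≤ 1, so such a prefix code exists.

0.90625; yes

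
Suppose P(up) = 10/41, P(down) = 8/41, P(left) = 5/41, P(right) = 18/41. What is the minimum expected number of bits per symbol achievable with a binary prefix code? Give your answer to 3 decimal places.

1.878 bits/symbol

Repeatedly combine the two least-probable nodes; the expected code length is the sum of the merged weights.
merge 5/41 + 8/41 → 13/41
merge 10/41 + 13/41 → 23/41
merge 18/41 + 23/41 → 1
L = 13/41 + 23/41 + 1 = 77/41 ≈ 1.878 bits/symbol.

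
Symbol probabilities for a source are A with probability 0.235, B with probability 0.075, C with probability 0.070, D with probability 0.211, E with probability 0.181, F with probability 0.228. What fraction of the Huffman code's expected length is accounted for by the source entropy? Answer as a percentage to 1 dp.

99.0%

Entropy H = −Σ p log₂ p ≈ 2.4461 bits.
Huffman merges: 7/100+3/40→29/200; 29/200+181/1000→163/500; 211/1000+57/250→439/1000; 47/200+163/500→561/1000; 439/1000+561/1000→1. L = 2471/1000 ≈ 2.4710.
Efficiency = H/L = 2.4461/2.4710 = 99.0%.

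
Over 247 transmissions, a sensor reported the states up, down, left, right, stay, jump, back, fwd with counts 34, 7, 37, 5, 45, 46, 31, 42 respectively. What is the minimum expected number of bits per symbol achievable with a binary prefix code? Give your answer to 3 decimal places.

2.854 bits/symbol

Probabilities are the counts divided by 247.
Repeatedly combine the two least-probable nodes; the expected code length is the sum of the merged weights.
merge 5/247 + 7/247 → 12/247
merge 12/247 + 31/247 → 43/247
merge 34/247 + 37/247 → 71/247
merge 42/247 + 43/247 → 85/247
merge 45/247 + 46/247 → 7/19
merge 71/247 + 85/247 → 12/19
merge 7/19 + 12/19 → 1
L = 12/247 + 43/247 + 71/247 + 85/247 + 7/19 + 12/19 + 1 = 705/247 ≈ 2.854 bits/symbol.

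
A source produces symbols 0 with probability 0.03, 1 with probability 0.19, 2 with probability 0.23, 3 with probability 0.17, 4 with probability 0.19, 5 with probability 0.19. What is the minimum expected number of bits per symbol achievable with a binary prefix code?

2.58 bits/symbol

Repeatedly combine the two least-probable nodes; the expected code length is the sum of the merged weights.
merge 3/100 + 17/100 → 1/5
merge 19/100 + 19/100 → 19/50
merge 19/100 + 1/5 → 39/100
merge 23/100 + 19/50 → 61/100
merge 39/100 + 61/100 → 1
L = 1/5 + 19/50 + 39/100 + 61/100 + 1 = 129/50 = 2.58 bits/symbol.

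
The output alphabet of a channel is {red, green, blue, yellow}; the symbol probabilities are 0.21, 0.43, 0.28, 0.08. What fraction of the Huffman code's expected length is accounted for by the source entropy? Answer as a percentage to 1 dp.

96.9%

Entropy H = −Σ p log₂ p ≈ 1.8021 bits.
Huffman merges: 2/25+21/100→29/100; 7/25+29/100→57/100; 43/100+57/100→1. L = 93/50 ≈ 1.8600.
Efficiency = H/L = 1.8021/1.8600 = 96.9%.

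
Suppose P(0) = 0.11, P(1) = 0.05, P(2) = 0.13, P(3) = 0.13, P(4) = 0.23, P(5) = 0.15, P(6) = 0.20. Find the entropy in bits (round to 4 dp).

2.6943 bits

H = −Σ pᵢ log₂ pᵢ.
−0.11·log₂(0.11) = 0.3503
−0.05·log₂(0.05) = 0.2161
−0.13·log₂(0.13) = 0.3826
−0.13·log₂(0.13) = 0.3826
−0.23·log₂(0.23) = 0.4877
−0.15·log₂(0.15) = 0.4105
−0.20·log₂(0.20) = 0.4644
Sum ≈ 2.6943 → 2.6943 bits.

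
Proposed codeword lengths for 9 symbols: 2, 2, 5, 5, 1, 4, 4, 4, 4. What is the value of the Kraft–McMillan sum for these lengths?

1.3125

With common denominator 2^5 = 32: Σ 2^(−ℓᵢ) = 8/32 + 8/32 + 1/32 + 1/32 + 16/32 + 2/32 + 2/32 + 2/32 + 2/32 = 42/32 = 1.3125.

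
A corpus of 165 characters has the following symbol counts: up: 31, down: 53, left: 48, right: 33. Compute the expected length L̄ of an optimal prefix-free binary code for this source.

Probabilities are the counts divided by 165.
Repeatedly combine the two least-probable nodes; the expected code length is the sum of the merged weights.
merge 31/165 + 1/5 → 64/165
merge 16/55 + 53/165 → 101/165
merge 64/165 + 101/165 → 1
L = 64/165 + 101/165 + 1 = 2 bits/symbol.

2 bits/symbol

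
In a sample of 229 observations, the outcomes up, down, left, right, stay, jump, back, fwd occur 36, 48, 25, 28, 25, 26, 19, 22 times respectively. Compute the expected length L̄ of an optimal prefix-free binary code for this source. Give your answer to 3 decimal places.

2.969 bits/symbol

Probabilities are the counts divided by 229.
Repeatedly combine the two least-probable nodes; the expected code length is the sum of the merged weights.
merge 19/229 + 22/229 → 41/229
merge 25/229 + 25/229 → 50/229
merge 26/229 + 28/229 → 54/229
merge 36/229 + 41/229 → 77/229
merge 48/229 + 50/229 → 98/229
merge 54/229 + 77/229 → 131/229
merge 98/229 + 131/229 → 1
L = 41/229 + 50/229 + 54/229 + 77/229 + 98/229 + 131/229 + 1 = 680/229 ≈ 2.969 bits/symbol.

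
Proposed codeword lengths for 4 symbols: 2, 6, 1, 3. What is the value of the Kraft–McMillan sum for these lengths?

0.890625

With common denominator 2^6 = 64: Σ 2^(−ℓᵢ) = 16/64 + 1/64 + 32/64 + 8/64 = 57/64 = 0.890625.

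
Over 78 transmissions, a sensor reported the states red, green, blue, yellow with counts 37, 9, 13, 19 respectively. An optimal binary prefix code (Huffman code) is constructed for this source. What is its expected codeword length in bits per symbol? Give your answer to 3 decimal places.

1.808 bits/symbol

Probabilities are the counts divided by 78.
Repeatedly combine the two least-probable nodes; the expected code length is the sum of the merged weights.
merge 3/26 + 1/6 → 11/39
merge 19/78 + 11/39 → 41/78
merge 37/78 + 41/78 → 1
L = 11/39 + 41/78 + 1 = 47/26 ≈ 1.808 bits/symbol.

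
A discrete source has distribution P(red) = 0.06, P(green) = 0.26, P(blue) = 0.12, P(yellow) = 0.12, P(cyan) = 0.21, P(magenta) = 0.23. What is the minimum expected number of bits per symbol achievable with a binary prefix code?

2.48 bits/symbol

Repeatedly combine the two least-probable nodes; the expected code length is the sum of the merged weights.
merge 3/50 + 3/25 → 9/50
merge 3/25 + 9/50 → 3/10
merge 21/100 + 23/100 → 11/25
merge 13/50 + 3/10 → 14/25
merge 11/25 + 14/25 → 1
L = 9/50 + 3/10 + 11/25 + 14/25 + 1 = 62/25 = 2.48 bits/symbol.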